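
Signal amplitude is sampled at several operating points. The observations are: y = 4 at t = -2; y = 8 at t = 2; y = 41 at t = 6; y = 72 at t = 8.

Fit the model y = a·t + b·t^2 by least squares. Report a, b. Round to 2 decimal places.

a = 0.68, b = 1.04

AᵀA·[a, b]ᵀ = Aᵀy reads: 108·a + 728·b = 830;  728·a + 5424·b = 6132.
(Σt·t = 108, Σt·t^2 = 728, Σt^2·t^2 = 5424, Σt·y = 830, Σt^2·y = 6132.)
Eliminating b: 5424·(row 1) − 728·(row 2) gives 55808·a = 5424·830 − 728·6132 = 37824, so a = 591/872.
Then b = (6132 − 728·(591/872))/5424 = 1813/1744.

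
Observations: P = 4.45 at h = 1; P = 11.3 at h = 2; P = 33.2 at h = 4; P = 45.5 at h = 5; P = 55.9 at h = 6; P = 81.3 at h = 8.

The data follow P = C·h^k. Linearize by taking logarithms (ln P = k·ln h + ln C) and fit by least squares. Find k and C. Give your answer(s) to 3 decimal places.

k = 1.421, C = 4.421

With ln Pᵢ as the transformed response and ln hᵢ as the regressor:
Σln h = 7.5601, Σ(ln h)² = 12.5270, Σln P = 19.6597, Σln h·ln P = 29.0356.
Equations: 12.5270·k + 7.5601·ln C = 29.0356;  7.5601·k + 6·ln C = 19.6597.
Slope k = (n·Σln h·ln P − Σln h·Σln P)/(n·Σ(ln h)² − (Σln h)²) = (6·29.0356 − 7.5601·19.6597)/18.0074 = 1.42081; ln C = (Σln P − k·Σln h)/n = 1.48638, so C = exp(1.48638) = 4.42106.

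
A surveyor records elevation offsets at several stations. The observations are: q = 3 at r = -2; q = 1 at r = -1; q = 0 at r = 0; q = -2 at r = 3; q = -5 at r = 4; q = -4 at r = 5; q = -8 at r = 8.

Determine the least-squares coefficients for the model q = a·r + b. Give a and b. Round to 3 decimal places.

a = -1.037, b = 0.375

Setting ∂/∂a … = 0 gives: 119·a + 17·b = -117;  17·a + 7·b = -15.
Δ = 119·7 − 17² = 544.
a = ((-117)·7 − 17·(-15))/544 = -141/136; b = (119·(-15) − 17·(-117))/544 = 3/8.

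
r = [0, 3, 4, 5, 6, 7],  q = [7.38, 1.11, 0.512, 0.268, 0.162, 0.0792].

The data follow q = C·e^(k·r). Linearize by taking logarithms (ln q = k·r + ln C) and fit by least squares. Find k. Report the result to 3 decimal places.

Let Y = ln q. Fitting Y = k·r + ln C by least squares:
Σr = 25.0000, Σ(r)² = 135.0000, Σln q = -4.2390, Σr·ln q = -37.6199.
Normal system: [[135.0000, 25.0000]; [25.0000, 6]]·[k, ln C]ᵀ = [-37.6199, -4.2390]ᵀ.
Δ = 135.0000·6 − (25.0000)² = 185.0000; k = (-37.6199·6 − 25.0000·-4.2390)/185.0000 = -0.64727, ln C = (135.0000·-4.2390 − 25.0000·-37.6199)/185.0000 = 1.99044.

k = -0.647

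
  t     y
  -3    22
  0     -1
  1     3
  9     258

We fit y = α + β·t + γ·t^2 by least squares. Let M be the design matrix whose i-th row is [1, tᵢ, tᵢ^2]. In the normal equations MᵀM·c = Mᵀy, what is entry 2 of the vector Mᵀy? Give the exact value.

2259

Entry 2 ↔ basis t, so (Mᵀy)_{2} = Σᵢ (t)·yᵢ = (-3)·(22) + (0)·(-1) + (1)·(3) + (9)·(258) = 2259.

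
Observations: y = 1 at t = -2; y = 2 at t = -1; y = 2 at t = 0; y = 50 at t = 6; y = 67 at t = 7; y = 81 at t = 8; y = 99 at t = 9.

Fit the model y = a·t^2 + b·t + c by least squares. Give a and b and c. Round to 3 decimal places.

a = 0.902, b = 2.607, c = 2.801

Entries of XᵀX: Σt^2·t^2 = 14371, Σt^2·t = 1791, Σt^2 = 235, Σt·t = 235, Σt = 27, Σ1 = 7.
And Σt^2·y = 18292, Σt·y = 2304, Σy = 302.
XᵀX·[a, b, c]ᵀ = Xᵀy becomes [[14371, 1791, 235]; [1791, 235, 27]; [235, 27, 7]]·[a, b, c]ᵀ = [18292, 2304, 302]ᵀ.
Inverting the 3×3 Gram matrix, [a, b, c]ᵀ = [51871/57498, 49965/19166, 80539/28749]ᵀ.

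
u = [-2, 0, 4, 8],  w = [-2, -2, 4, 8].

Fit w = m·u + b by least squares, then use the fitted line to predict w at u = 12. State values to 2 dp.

ŵ = 12.31

With design matrix X, XᵀX = [[84, 10]; [10, 4]] and Xᵀw = [84, 8]ᵀ.
det = 84·4 − 10² = 236.
m = (84·4 − 10·8)/236 = 64/59; b = (84·8 − 10·84)/236 = -42/59.
At u = 12: ŵ = (64/59)·(12) + (-42/59)·(1) = 726/59.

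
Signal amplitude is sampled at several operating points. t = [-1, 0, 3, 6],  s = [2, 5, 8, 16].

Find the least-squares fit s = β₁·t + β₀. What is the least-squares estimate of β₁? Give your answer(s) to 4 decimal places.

The normal system XᵀX·[β₁, β₀]ᵀ = Xᵀs is [[46, 8]; [8, 4]]·[β₁, β₀]ᵀ = [118, 31]ᵀ.
Determinant 46·4 − 8² = 120.
β₁ = (118·4 − 8·31)/120 = 28/15; β₀ = (46·31 − 8·118)/120 = 241/60.

β₁ = 1.8667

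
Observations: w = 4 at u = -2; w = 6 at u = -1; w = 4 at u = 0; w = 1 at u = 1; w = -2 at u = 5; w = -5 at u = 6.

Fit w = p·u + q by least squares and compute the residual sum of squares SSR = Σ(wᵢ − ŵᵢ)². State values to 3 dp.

Compute the Gram sums: Σu·u = 67, Σu = 9, Σ1 = 6.
Right-hand side: Σu·w = -53, Σw = 8.
Normal equations: [[67, 9]; [9, 6]]·[p, q]ᵀ = [-53, 8]ᵀ.
Determinant 67·6 − 9² = 321.
p = ((-53)·6 − 9·8)/321 = -130/107; q = (67·8 − 9·(-53))/321 = 1013/321.
Residuals: -509/321, 523/321, 271/321, -302/321, 295/321, -278/321; SSR = 2684/321.

SSR = 8.361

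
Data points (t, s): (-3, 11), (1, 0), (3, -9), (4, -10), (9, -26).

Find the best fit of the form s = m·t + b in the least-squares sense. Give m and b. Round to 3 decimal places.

m = -3.109, b = 1.906

Compute the Gram sums: Σt·t = 116, Σt = 14, Σ1 = 5.
And Σt·s = -334, Σs = -34.
MᵀM·[m, b]ᵀ = Mᵀs becomes [[116, 14]; [14, 5]]·[m, b]ᵀ = [-334, -34]ᵀ.
det = 116·5 − 14² = 384.
m = ((-334)·5 − 14·(-34))/384 = -199/64; b = (116·(-34) − 14·(-334))/384 = 61/32.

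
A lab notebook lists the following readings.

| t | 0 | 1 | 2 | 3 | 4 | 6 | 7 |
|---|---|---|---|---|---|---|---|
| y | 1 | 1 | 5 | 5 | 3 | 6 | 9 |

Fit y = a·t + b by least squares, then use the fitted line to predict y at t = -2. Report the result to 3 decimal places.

ŷ = -0.866

Sums needed: Σt·t = 115, Σt = 23, Σ1 = 7.
Right-hand side: Σt·y = 137, Σy = 30.
Normal equations: [[115, 23]; [23, 7]]·[a, b]ᵀ = [137, 30]ᵀ.
Determinant 115·7 − 23² = 276.
a = (137·7 − 23·30)/276 = 269/276; b = (115·30 − 23·137)/276 = 13/12.
At t = -2: ŷ = (269/276)·(-2) + (13/12)·(1) = -239/276.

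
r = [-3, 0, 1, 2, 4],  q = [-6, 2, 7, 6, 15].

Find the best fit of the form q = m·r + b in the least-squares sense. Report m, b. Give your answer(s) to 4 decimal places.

m = 2.9030, b = 2.4776

With design matrix M, MᵀM = [[30, 4]; [4, 5]] and Mᵀq = [97, 24]ᵀ.
det = 30·5 − 4² = 134.
m = (97·5 − 4·24)/134 = 389/134; b = (30·24 − 4·97)/134 = 166/67.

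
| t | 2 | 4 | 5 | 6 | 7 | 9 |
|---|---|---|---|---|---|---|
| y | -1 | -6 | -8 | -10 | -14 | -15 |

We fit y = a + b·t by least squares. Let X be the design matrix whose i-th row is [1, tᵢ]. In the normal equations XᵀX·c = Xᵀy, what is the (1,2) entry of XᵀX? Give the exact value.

33

Row 1 ↔ basis 1, column 2 ↔ basis t, so (XᵀX)_{1,2} = Σᵢ t = (1)·(2) + (1)·(4) + (1)·(5) + (1)·(6) + (1)·(7) + (1)·(9) = 33.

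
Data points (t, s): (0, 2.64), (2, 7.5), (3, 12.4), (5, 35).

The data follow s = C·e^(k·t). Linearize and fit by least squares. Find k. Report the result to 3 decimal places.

Taking logs, ln s = k·t + ln C, so regress ln s on t.
Σt = 10.0000, Σ(t)² = 38.0000, Σln s = 9.0587, Σt·ln s = 29.3596.
Normal system: [[38.0000, 10.0000]; [10.0000, 4]]·[k, ln C]ᵀ = [29.3596, 9.0587]ᵀ.
Slope k = (n·Σt·ln s − Σt·Σln s)/(n·Σ(t)² − (Σt)²) = (4·29.3596 − 10.0000·9.0587)/52.0000 = 0.51637; ln C = (Σln s − k·Σt)/n = 0.97375.

k = 0.516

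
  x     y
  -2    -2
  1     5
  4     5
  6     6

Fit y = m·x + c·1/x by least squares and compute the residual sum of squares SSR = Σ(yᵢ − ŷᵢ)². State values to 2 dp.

Compute the Gram sums: Σx·x = 57, Σx·1/x = 4, Σ1/x·1/x = 193/144.
Moment sums: Σx·y = 65, Σ1/x·y = 33/4.
Determinant 57·(193/144) − 4² = 2899/48.
m = (65·(193/144) − 4·(33/4))/(2899/48) = 7793/8697; c = (57·(33/4) − 4·65)/(2899/48) = 10092/2899.
Residuals: 13330/8697, 5416/8697, 4744/8697, 126/2899; SSR = 26408/8697.

SSR = 3.04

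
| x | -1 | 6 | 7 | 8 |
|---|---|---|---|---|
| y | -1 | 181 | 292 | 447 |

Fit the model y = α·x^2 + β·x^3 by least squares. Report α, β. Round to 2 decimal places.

α = -0.91, β = 0.99

Entries of MᵀM: Σx^2·x^2 = 7794, Σx^2·x^3 = 57350, Σx^3·x^3 = 426450.
And Σx^2·y = 49431, Σx^3·y = 368117.
Normal equations: [[7794, 57350]; [57350, 426450]]·[α, β]ᵀ = [49431, 368117]ᵀ.
Eliminating β: 426450·(row 1) − 57350·(row 2) gives 34728800·α = 426450·49431 − 57350·368117 = -31660000, so α = -39575/43411.
Then β = (368117 − 57350·(-39575/43411))/426450 = 2139753/2170550.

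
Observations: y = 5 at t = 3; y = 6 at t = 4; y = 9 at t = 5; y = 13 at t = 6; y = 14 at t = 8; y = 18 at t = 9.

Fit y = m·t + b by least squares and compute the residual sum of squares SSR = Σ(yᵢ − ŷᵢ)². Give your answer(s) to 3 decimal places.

SSR = 6.460

Compute the Gram sums: Σt·t = 231, Σt = 35, Σ1 = 6.
Moment sums: Σt·y = 436, Σy = 65.
So MᵀM·[m, b]ᵀ = Mᵀy: [[231, 35]; [35, 6]]·[m, b]ᵀ = [436, 65]ᵀ.
Δ = 231·6 − 35² = 161.
m = (436·6 − 35·65)/161 = 341/161; b = (231·65 − 35·436)/161 = -35/23.
Residuals: 27/161, -153/161, -11/161, 292/161, -229/161, 74/161; SSR = 1040/161.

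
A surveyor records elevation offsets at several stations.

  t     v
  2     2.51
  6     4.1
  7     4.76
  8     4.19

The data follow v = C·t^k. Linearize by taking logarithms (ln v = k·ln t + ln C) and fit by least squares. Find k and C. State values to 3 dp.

k = 0.428, C = 1.886

Linearized form: ln v = k·ln t + ln C. From the 4 transformed points,
AᵀA = [[11.8015, 6.5103]; [6.5103, 4]], rhs = [9.1814, 5.3242]ᵀ  (here Σln t = 6.5103, Σ(ln t)² = 11.8015, Σln v = 5.3242, Σln t·ln v = 9.1814).
Δ = 11.8015·4 − (6.5103)² = 4.8225; k = (9.1814·4 − 6.5103·5.3242)/4.8225 = 0.42787, ln C = (11.8015·5.3242 − 6.5103·9.1814)/4.8225 = 0.63467, so C = exp(0.63467) = 1.88640.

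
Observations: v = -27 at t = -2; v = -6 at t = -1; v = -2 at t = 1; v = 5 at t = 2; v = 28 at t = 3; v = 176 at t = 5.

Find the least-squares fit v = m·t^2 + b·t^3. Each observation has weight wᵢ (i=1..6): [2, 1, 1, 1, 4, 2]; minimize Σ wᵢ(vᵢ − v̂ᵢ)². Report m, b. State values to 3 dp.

m = -2.809, b = 1.970

The normal equations are: 1624·m + 7190·b = 9604;  7190·m + 34360·b = 47500.
Δ = 1624·34360 − 7190² = 4104540.
m = (9604·34360 − 7190·47500)/4104540 = -576578/205227; b = (1624·47500 − 7190·9604)/4104540 = 404362/205227.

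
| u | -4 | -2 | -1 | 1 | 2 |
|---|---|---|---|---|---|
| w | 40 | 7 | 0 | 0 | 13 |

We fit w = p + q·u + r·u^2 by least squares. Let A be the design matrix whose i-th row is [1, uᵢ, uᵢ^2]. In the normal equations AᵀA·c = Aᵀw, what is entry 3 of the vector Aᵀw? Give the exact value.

720

Entry 3 ↔ basis u^2, so (Aᵀw)_{3} = Σᵢ (u^2)·wᵢ = (16)·(40) + (4)·(7) + (1)·(0) + (1)·(0) + (4)·(13) = 720.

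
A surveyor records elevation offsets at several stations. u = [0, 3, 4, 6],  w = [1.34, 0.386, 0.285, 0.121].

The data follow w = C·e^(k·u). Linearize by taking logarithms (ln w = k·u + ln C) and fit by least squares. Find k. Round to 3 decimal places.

Taking logs, ln w = k·u + ln C, so regress ln w on u.
AᵀA = [[61.0000, 13.0000]; [13.0000, 4]], rhs = [-20.5486, -4.0265]ᵀ  (here Σu = 13.0000, Σ(u)² = 61.0000, Σln w = -4.0265, Σu·ln w = -20.5486).
Slope k = (n·Σu·ln w − Σu·Σln w)/(n·Σ(u)² − (Σu)²) = (4·-20.5486 − 13.0000·-4.0265)/75.0000 = -0.39800; ln C = (Σln w − k·Σu)/n = 0.28689.

k = -0.398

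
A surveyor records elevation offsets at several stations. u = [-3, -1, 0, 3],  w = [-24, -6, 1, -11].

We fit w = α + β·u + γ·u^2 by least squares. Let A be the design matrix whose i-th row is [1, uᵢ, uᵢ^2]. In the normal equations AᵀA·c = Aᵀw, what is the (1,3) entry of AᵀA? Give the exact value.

19

Row 1 ↔ basis 1, column 3 ↔ basis u^2, so (AᵀA)_{1,3} = Σᵢ u^2 = (1)·(9) + (1)·(1) + (1)·(0) + (1)·(9) = 19.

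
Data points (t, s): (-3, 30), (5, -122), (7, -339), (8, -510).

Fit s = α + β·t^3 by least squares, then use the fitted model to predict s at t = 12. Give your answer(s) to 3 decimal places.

Forming XᵀX = [[4, 953]; [953, 396147]] and Xᵀs = [-941, -393457]ᵀ gives XᵀX·[α, β]ᵀ = Xᵀs.
Determinant 4·396147 − 953² = 676379.
α = ((-941)·396147 − 953·(-393457))/676379 = 2190194/676379; β = (4·(-393457) − 953·(-941))/676379 = -677055/676379.
At t = 12: ŝ = (2190194/676379)·(1) + (-677055/676379)·(1728) = -1167760846/676379.

ŝ = -1726.489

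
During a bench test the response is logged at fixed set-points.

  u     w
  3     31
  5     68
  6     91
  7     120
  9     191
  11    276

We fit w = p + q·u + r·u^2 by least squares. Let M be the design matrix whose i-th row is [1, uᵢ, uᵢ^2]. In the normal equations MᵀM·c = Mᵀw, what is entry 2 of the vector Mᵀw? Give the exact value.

Entry 2 ↔ basis u, so (Mᵀw)_{2} = Σᵢ (u)·wᵢ = (3)·(31) + (5)·(68) + (6)·(91) + (7)·(120) + (9)·(191) + (11)·(276) = 6574.

6574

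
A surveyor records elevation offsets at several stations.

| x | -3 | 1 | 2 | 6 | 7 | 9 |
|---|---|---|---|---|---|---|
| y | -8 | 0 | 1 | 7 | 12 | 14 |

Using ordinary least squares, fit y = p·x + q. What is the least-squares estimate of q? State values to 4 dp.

The normal equations are: 180·p + 22·q = 278;  22·p + 6·q = 26.
(Σx·x = 180, Σx = 22, Σ1 = 6, Σx·y = 278, Σy = 26.)
Eliminating q: 6·(row 1) − 22·(row 2) gives 596·p = 6·278 − 22·26 = 1096, so p = 274/149.
Then q = (26 − 22·(274/149))/6 = -359/149.

q = -2.4094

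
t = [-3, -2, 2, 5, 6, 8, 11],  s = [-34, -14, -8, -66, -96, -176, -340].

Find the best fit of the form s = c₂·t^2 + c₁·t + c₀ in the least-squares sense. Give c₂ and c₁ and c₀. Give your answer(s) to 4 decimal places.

c₂ = -2.9816, c₁ = 1.8747, c₀ = -0.0659

Forming XᵀX = [[20771, 2157, 263]; [2157, 263, 27]; [263, 27, 7]] and Xᵀs = [-57904, -5940, -734]ᵀ gives XᵀX·[c₂, c₁, c₀]ᵀ = Xᵀs.
Solving the 3×3 system (Gaussian elimination) gives c₂ = -2214627/742769, c₁ = 1392489/742769, c₀ = -48964/742769.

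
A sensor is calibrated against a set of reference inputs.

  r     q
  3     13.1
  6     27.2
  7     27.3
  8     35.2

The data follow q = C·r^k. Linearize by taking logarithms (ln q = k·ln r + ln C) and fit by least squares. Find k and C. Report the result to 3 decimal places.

Linearized form: ln q = k·ln r + ln C. From the 4 transformed points,
Sums: Σln r = 6.9157, Σ(ln r)² = 12.5280, Σln q = 12.7438, Σln r·ln q = 22.5848.
Normal system: [[12.5280, 6.9157]; [6.9157, 4]]·[k, ln C]ᵀ = [22.5848, 12.7438]ᵀ.
Slope k = (n·Σln r·ln q − Σln r·Σln q)/(n·Σ(ln r)² − (Σln r)²) = (4·22.5848 − 6.9157·12.7438)/2.2847 = 0.96585; ln C = (Σln q − k·Σln r)/n = 1.51605, so C = exp(1.51605) = 4.55420.

k = 0.966, C = 4.554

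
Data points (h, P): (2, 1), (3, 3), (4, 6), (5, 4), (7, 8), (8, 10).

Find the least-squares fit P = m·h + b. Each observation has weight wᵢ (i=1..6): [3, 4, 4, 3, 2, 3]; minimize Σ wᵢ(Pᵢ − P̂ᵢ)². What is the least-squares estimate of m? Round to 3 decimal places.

m = 1.346

Entries of XᵀWX: Σwᵢ·h·h = 477, Σwᵢ·h = 87, Σwᵢ·1 = 19.
For XᵀWP: Σwᵢ·h·P = 550, Σwᵢ·P = 97.
Normal equations: [[477, 87]; [87, 19]]·[m, b]ᵀ = [550, 97]ᵀ.
det = 477·19 − 87² = 1494.
m = (550·19 − 87·97)/1494 = 2011/1494; b = (477·97 − 87·550)/1494 = -527/498.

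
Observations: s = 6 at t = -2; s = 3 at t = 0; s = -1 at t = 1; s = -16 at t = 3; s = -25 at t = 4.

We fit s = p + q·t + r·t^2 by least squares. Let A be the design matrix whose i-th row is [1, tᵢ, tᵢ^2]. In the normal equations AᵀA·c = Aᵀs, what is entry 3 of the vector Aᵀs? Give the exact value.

-521

Entry 3 ↔ basis t^2, so (Aᵀs)_{3} = Σᵢ (t^2)·sᵢ = (4)·(6) + (0)·(3) + (1)·(-1) + (9)·(-16) + (16)·(-25) = -521.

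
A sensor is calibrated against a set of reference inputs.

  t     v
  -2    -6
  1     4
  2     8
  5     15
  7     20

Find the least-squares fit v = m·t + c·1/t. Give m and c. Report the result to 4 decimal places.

The normal system MᵀM·[m, c]ᵀ = Mᵀv is [[83, 5]; [5, 3823/2450]]·[m, c]ᵀ = [247, 118/7]ᵀ.
det = 83·(3823/2450) − 5² = 256059/2450.
m = (247·(3823/2450) − 5·(118/7))/(256059/2450) = 245927/85353; c = (83·(118/7) − 5·247)/(256059/2450) = 134050/85353.

m = 2.8813, c = 1.5705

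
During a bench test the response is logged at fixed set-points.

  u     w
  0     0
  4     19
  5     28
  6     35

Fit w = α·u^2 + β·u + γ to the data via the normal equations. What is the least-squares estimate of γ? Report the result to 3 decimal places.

γ = -0.041

Setting ∂/∂α … = 0 gives: 2177·α + 405·β + 77·γ = 2264;  405·α + 77·β + 15·γ = 426;  77·α + 15·β + 4·γ = 82.
(Σu^2·u^2 = 2177, Σu^2·u = 405, Σu^2 = 77, Σu·u = 77, Σu = 15, Σ1 = 4, Σu^2·w = 2264, Σu·w = 426, Σw = 82.)
Row-reducing yields α = 897/1804, β = 5277/1804, γ = -37/902.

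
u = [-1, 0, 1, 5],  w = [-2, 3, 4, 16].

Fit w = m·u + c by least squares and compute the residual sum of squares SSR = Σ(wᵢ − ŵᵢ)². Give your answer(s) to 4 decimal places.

SSR = 2.6988

Compute the Gram sums: Σu·u = 27, Σu = 5, Σ1 = 4.
For Xᵀw: Σu·w = 86, Σw = 21.
Normal equations: [[27, 5]; [5, 4]]·[m, c]ᵀ = [86, 21]ᵀ.
Δ = 27·4 − 5² = 83.
m = (86·4 − 5·21)/83 = 239/83; c = (27·21 − 5·86)/83 = 137/83.
Residuals: -64/83, 112/83, -44/83, -4/83; SSR = 224/83.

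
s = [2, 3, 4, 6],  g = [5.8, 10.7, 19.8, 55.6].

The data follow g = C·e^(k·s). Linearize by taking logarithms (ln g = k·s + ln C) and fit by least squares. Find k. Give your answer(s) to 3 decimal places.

k = 0.564

With ln gᵢ as the transformed response and sᵢ as the regressor:
Sums: Σs = 15.0000, Σ(s)² = 65.0000, Σln g = 11.1320, Σs·ln g = 46.6783.
Normal system: [[65.0000, 15.0000]; [15.0000, 4]]·[k, ln C]ᵀ = [46.6783, 11.1320]ᵀ.
Δ = 65.0000·4 − (15.0000)² = 35.0000; k = (46.6783·4 − 15.0000·11.1320)/35.0000 = 0.56382, ln C = (65.0000·11.1320 − 15.0000·46.6783)/35.0000 = 0.66868.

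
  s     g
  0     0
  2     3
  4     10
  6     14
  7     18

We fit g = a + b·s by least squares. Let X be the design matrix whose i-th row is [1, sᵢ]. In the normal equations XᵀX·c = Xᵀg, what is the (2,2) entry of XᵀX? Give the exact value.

105

Row 2 ↔ basis s, column 2 ↔ basis s, so (XᵀX)_{2,2} = Σᵢ (s)·(s) = (0)·(0) + (2)·(2) + (4)·(4) + (6)·(6) + (7)·(7) = 105.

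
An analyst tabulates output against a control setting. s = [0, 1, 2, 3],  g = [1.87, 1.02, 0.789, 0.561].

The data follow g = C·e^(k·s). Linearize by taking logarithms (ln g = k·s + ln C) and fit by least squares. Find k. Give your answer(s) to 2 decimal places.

k = -0.39

Taking logs, ln g = k·s + ln C, so regress ln g on s.
Σs = 6.0000, Σ(s)² = 14.0000, Σln g = -0.1693, Σs·ln g = -2.1883.
Equations: 14.0000·k + 6.0000·ln C = -2.1883;  6.0000·k + 4·ln C = -0.1693.
Slope k = (n·Σs·ln g − Σs·Σln g)/(n·Σ(s)² − (Σs)²) = (4·-2.1883 − 6.0000·-0.1693)/20.0000 = -0.38687; ln C = (Σln g − k·Σs)/n = 0.53799.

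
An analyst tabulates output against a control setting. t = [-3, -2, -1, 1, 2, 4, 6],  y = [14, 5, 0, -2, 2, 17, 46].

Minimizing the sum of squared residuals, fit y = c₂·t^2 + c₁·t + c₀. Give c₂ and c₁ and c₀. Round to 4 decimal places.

c₂ = 1.5034, c₁ = -0.9629, c₀ = -2.5718

From the data, Σt^2·t^2 = 1667, Σt^2·t = 253, Σt^2 = 71, Σt·t = 71, Σt = 7, Σ1 = 7.
For Aᵀy: Σt^2·y = 2080, Σt·y = 294, Σy = 82.
So AᵀA·[c₂, c₁, c₀]ᵀ = Aᵀy: [[1667, 253, 71]; [253, 71, 7]; [71, 7, 7]]·[c₂, c₁, c₀]ᵀ = [2080, 294, 82]ᵀ.
Solving the 3×3 system (Gaussian elimination) gives c₂ = 1538/1023, c₁ = -985/1023, c₀ = -877/341.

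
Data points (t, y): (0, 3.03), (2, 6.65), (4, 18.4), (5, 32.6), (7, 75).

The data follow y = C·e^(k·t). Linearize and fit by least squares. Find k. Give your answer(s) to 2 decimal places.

Taking logs, ln y = k·t + ln C, so regress ln y on t.
AᵀA = [[94.0000, 18.0000]; [18.0000, 5]], rhs = [63.0826, 13.7173]ᵀ  (here Σt = 18.0000, Σ(t)² = 94.0000, Σln y = 13.7173, Σt·ln y = 63.0826).
Slope k = (n·Σt·ln y − Σt·Σln y)/(n·Σ(t)² − (Σt)²) = (5·63.0826 − 18.0000·13.7173)/146.0000 = 0.46919; ln C = (Σln y − k·Σt)/n = 1.05440.

k = 0.47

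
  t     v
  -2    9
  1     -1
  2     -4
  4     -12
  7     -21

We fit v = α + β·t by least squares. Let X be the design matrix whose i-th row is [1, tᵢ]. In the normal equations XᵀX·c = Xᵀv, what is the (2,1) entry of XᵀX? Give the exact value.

Row 2 ↔ basis t, column 1 ↔ basis 1, so (XᵀX)_{2,1} = Σᵢ t = (-2)·(1) + (1)·(1) + (2)·(1) + (4)·(1) + (7)·(1) = 12.

12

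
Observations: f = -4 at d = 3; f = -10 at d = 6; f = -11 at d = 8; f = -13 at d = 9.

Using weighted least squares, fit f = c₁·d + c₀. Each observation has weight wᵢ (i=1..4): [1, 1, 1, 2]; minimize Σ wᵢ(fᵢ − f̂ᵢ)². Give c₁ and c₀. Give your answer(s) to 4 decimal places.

The normal system AᵀWA·[c₁, c₀]ᵀ = AᵀWf is [[271, 35]; [35, 5]]·[c₁, c₀]ᵀ = [-394, -51]ᵀ.
Eliminating c₀: 5·(row 1) − 35·(row 2) gives 130·c₁ = 5·(-394) − 35·(-51) = -185, so c₁ = -37/26.
Then c₀ = ((-51) − 35·(-37/26))/5 = -31/130.

c₁ = -1.4231, c₀ = -0.2385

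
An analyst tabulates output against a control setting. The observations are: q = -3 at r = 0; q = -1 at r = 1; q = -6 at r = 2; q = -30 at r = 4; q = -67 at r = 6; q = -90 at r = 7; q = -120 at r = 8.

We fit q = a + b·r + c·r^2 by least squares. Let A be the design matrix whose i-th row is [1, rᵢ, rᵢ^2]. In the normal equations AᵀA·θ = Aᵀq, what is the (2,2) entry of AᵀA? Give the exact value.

170

Row 2 ↔ basis r, column 2 ↔ basis r, so (AᵀA)_{2,2} = Σᵢ (r)·(r) = (0)·(0) + (1)·(1) + (2)·(2) + (4)·(4) + (6)·(6) + (7)·(7) + (8)·(8) = 170.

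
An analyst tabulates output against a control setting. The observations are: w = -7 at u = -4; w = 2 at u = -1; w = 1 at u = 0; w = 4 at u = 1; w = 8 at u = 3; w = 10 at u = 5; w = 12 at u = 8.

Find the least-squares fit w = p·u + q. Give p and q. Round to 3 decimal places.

p = 1.557, q = 1.617

Forming MᵀM = [[116, 12]; [12, 7]] and Mᵀw = [200, 30]ᵀ gives MᵀM·[p, q]ᵀ = Mᵀw.
Δ = 116·7 − 12² = 668.
p = (200·7 − 12·30)/668 = 260/167; q = (116·30 − 12·200)/668 = 270/167.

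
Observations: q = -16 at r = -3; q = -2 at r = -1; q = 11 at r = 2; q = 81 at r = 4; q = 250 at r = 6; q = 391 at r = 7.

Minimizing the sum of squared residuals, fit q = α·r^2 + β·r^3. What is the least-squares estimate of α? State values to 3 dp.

Sums needed: Σr^2·r^2 = 4051, Σr^2·r^3 = 25395, Σr^3·r^3 = 169195.
Right-hand side: Σr^2·q = 29353, Σr^3·q = 193819.
MᵀM·[α, β]ᵀ = Mᵀq becomes [[4051, 25395]; [25395, 169195]]·[α, β]ᵀ = [29353, 193819]ᵀ.
Eliminating β: 169195·(row 1) − 25395·(row 2) gives 40502920·α = 169195·29353 − 25395·193819 = 44347330, so α = 4434733/4050292.
Then β = (193819 − 25395·(4434733/4050292))/169195 = 19870667/20251460.

α = 1.095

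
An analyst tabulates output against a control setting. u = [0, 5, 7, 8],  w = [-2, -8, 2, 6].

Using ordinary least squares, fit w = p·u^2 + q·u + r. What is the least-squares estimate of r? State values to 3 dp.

Normal-equation sums: Σu^2·u^2 = 7122, Σu^2·u = 980, Σu^2 = 138, Σu·u = 138, Σu = 20, Σ1 = 4.
And Σu^2·w = 282, Σu·w = 22, Σw = -2.
Solving the 3×3 system (Gaussian elimination) gives p = 2029/2809, q = -13119/2809, r = -5810/2809.

r = -2.068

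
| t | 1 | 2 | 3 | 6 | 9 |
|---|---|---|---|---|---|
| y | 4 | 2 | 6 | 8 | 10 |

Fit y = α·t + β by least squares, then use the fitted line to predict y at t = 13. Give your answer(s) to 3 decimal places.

Setting ∂/∂α … = 0 gives: 131·α + 21·β = 164;  21·α + 5·β = 30.
(Σt·t = 131, Σt = 21, Σ1 = 5, Σt·y = 164, Σy = 30.)
Δ = 131·5 − 21² = 214.
α = (164·5 − 21·30)/214 = 95/107; β = (131·30 − 21·164)/214 = 243/107.
At t = 13: ŷ = (95/107)·(13) + (243/107)·(1) = 1478/107.

ŷ = 13.813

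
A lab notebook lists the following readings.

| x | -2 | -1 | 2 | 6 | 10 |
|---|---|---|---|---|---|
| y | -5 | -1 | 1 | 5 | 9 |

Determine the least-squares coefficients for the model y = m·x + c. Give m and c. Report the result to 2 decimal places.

m = 1.06, c = -1.38

AᵀA·[m, c]ᵀ = Aᵀy reads: 145·m + 15·c = 133;  15·m + 5·c = 9.
(Σx·x = 145, Σx = 15, Σ1 = 5, Σx·y = 133, Σy = 9.)
Determinant 145·5 − 15² = 500.
m = (133·5 − 15·9)/500 = 53/50; c = (145·9 − 15·133)/500 = -69/50.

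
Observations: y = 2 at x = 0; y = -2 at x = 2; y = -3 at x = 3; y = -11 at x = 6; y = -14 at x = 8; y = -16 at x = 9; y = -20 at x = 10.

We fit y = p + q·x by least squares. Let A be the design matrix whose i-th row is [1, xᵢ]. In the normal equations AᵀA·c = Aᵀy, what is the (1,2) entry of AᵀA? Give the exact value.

Row 1 ↔ basis 1, column 2 ↔ basis x, so (AᵀA)_{1,2} = Σᵢ x = (1)·(0) + (1)·(2) + (1)·(3) + (1)·(6) + (1)·(8) + (1)·(9) + (1)·(10) = 38.

38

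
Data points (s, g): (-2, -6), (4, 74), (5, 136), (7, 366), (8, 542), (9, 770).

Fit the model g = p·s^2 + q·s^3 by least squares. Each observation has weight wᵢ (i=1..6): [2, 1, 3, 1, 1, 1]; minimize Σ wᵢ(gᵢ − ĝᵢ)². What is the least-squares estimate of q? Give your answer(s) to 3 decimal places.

With design matrix A, AᵀWA = [[15221, 118959]; [118959, 962333]] and AᵀWg = [126328, 1020204]ᵀ.
Eliminating q: 962333·(row 1) − 118959·(row 2) gives 496426912·p = 962333·126328 − 118959·1020204 = 207155588, so p = 51788897/124106728.
Then q = (1020204 − 118959·(51788897/124106728))/962333 = 125168133/124106728.

q = 1.009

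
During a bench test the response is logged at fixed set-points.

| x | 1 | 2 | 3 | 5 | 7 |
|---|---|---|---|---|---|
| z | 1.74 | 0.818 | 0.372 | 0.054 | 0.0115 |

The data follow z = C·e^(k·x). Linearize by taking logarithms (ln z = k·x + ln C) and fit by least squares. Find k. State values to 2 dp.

With ln zᵢ as the transformed response and xᵢ as the regressor:
AᵀA = [[88.0000, 18.0000]; [18.0000, 5]], rhs = [-48.6662, -8.0200]ᵀ  (here Σx = 18.0000, Σ(x)² = 88.0000, Σln z = -8.0200, Σx·ln z = -48.6662).
Solving (det = 116.0000): k = -0.85319, ln C = 1.46748.

k = -0.85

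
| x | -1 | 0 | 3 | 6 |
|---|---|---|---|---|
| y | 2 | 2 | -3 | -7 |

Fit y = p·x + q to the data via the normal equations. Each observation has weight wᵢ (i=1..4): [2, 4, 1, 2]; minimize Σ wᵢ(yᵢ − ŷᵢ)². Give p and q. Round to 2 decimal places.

p = -1.40, q = 1.46

Entries of AᵀWA: Σwᵢ·x·x = 83, Σwᵢ·x = 13, Σwᵢ·1 = 9.
And Σwᵢ·x·y = -97, Σwᵢ·y = -5.
AᵀWA·[p, q]ᵀ = AᵀWy becomes [[83, 13]; [13, 9]]·[p, q]ᵀ = [-97, -5]ᵀ.
Determinant 83·9 − 13² = 578.
p = ((-97)·9 − 13·(-5))/578 = -404/289; q = (83·(-5) − 13·(-97))/578 = 423/289.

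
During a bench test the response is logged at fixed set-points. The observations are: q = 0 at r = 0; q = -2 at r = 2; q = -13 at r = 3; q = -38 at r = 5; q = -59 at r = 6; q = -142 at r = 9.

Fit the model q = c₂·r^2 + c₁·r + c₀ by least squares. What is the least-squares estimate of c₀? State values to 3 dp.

Compute the Gram sums: Σr^2·r^2 = 8579, Σr^2·r = 1105, Σr^2 = 155, Σr·r = 155, Σr = 25, Σ1 = 6.
And Σr^2·q = -14701, Σr·q = -1865, Σq = -254.
Normal equations: [[8579, 1105, 155]; [1105, 155, 25]; [155, 25, 6]]·[c₂, c₁, c₀]ᵀ = [-14701, -1865, -254]ᵀ.
Row-reducing yields c₂ = -8671/4344, c₁ = 9389/4344, c₀ = 41/181.

c₀ = 0.227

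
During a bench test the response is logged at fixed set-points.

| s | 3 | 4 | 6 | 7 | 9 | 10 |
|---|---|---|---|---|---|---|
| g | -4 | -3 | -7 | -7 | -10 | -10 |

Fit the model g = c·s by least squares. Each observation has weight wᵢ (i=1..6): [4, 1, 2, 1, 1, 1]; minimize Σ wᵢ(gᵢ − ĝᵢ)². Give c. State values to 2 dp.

c = -1.08

Forming AᵀWA = [[354]] and AᵀWg = [-383]ᵀ gives AᵀWA·[c]ᵀ = AᵀWg.
c = (-383)/354 = -1.08192.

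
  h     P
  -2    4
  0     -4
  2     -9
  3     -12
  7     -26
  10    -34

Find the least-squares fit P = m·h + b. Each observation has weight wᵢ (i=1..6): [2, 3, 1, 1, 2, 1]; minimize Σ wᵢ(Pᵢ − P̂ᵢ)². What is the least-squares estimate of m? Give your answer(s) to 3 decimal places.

m = -3.173

From the data, Σwᵢ·h·h = 219, Σwᵢ·h = 25, Σwᵢ·1 = 10.
Moment sums: Σwᵢ·h·P = -774, Σwᵢ·P = -111.
Normal equations: [[219, 25]; [25, 10]]·[m, b]ᵀ = [-774, -111]ᵀ.
det = 219·10 − 25² = 1565.
m = ((-774)·10 − 25·(-111))/1565 = -993/313; b = (219·(-111) − 25·(-774))/1565 = -4959/1565.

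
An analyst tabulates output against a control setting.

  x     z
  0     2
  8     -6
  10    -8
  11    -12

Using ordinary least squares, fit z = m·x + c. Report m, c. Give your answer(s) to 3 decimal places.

m = -1.151, c = 2.341

Entries of AᵀA: Σx·x = 285, Σx = 29, Σ1 = 4.
For Aᵀz: Σx·z = -260, Σz = -24.
det = 285·4 − 29² = 299.
m = ((-260)·4 − 29·(-24))/299 = -344/299; c = (285·(-24) − 29·(-260))/299 = 700/299.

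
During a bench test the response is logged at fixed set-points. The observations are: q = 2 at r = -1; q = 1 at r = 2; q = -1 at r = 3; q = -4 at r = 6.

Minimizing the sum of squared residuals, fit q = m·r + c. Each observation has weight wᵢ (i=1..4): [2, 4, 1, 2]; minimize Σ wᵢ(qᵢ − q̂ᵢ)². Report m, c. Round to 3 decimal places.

Forming AᵀWA = [[99, 21]; [21, 9]] and AᵀWq = [-47, -1]ᵀ gives AᵀWA·[m, c]ᵀ = AᵀWq.
Δ = 99·9 − 21² = 450.
m = ((-47)·9 − 21·(-1))/450 = -67/75; c = (99·(-1) − 21·(-47))/450 = 148/75.

m = -0.893, c = 1.973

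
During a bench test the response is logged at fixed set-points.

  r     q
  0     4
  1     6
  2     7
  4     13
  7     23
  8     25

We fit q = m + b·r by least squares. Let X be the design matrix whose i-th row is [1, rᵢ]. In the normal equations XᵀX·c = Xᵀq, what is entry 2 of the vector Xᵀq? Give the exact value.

Entry 2 ↔ basis r, so (Xᵀq)_{2} = Σᵢ (r)·qᵢ = (0)·(4) + (1)·(6) + (2)·(7) + (4)·(13) + (7)·(23) + (8)·(25) = 433.

433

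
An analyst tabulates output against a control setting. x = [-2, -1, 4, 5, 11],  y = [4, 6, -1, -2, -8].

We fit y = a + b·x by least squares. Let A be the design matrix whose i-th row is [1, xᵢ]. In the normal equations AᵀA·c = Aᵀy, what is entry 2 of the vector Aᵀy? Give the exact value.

-116

Entry 2 ↔ basis x, so (Aᵀy)_{2} = Σᵢ (x)·yᵢ = (-2)·(4) + (-1)·(6) + (4)·(-1) + (5)·(-2) + (11)·(-8) = -116.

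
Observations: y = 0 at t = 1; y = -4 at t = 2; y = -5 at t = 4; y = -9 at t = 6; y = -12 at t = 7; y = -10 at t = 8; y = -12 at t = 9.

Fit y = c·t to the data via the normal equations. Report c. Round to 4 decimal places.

c = -1.4104

With design matrix M, MᵀM = [[251]] and Mᵀy = [-354]ᵀ.
c = (-354)/251 = -1.41036.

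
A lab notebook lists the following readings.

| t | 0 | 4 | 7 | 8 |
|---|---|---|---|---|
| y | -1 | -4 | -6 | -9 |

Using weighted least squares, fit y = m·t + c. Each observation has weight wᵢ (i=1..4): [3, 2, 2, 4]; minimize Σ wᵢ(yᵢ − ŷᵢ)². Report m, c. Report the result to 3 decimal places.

From the data, Σwᵢ·t·t = 386, Σwᵢ·t = 54, Σwᵢ·1 = 11.
Moment sums: Σwᵢ·t·y = -404, Σwᵢ·y = -59.
AᵀWA·[m, c]ᵀ = AᵀWy becomes [[386, 54]; [54, 11]]·[m, c]ᵀ = [-404, -59]ᵀ.
Eliminating c: 11·(row 1) − 54·(row 2) gives 1330·m = 11·(-404) − 54·(-59) = -1258, so m = -629/665.
Then c = ((-59) − 54·(-629/665))/11 = -479/665.

m = -0.946, c = -0.720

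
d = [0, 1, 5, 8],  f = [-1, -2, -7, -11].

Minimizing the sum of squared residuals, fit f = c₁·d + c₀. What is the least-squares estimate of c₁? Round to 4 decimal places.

Normal-equation sums: Σd·d = 90, Σd = 14, Σ1 = 4.
For Mᵀf: Σd·f = -125, Σf = -21.
Normal equations: [[90, 14]; [14, 4]]·[c₁, c₀]ᵀ = [-125, -21]ᵀ.
Determinant 90·4 − 14² = 164.
c₁ = ((-125)·4 − 14·(-21))/164 = -103/82; c₀ = (90·(-21) − 14·(-125))/164 = -35/41.

c₁ = -1.2561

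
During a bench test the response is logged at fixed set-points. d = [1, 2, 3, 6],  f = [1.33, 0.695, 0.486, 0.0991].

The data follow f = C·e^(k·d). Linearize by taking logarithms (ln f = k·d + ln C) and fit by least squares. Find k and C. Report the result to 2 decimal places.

With ln fᵢ as the transformed response and dᵢ as the regressor:
Σd = 12.0000, Σ(d)² = 50.0000, Σln f = -3.1118, Σd·ln f = -16.4769.
Normal system: [[50.0000, 12.0000]; [12.0000, 4]]·[k, ln C]ᵀ = [-16.4769, -3.1118]ᵀ.
Solving (det = 56.0000): k = -0.51010, ln C = 0.75234, so C = exp(0.75234) = 2.12196.

k = -0.51, C = 2.12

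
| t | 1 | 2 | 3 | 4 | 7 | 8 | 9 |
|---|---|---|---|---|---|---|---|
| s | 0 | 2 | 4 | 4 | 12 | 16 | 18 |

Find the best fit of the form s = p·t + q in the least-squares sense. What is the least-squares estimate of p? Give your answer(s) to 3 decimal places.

p = 2.277

XᵀX·[p, q]ᵀ = Xᵀs reads: 224·p + 34·q = 406;  34·p + 7·q = 56.
Δ = 224·7 − 34² = 412.
p = (406·7 − 34·56)/412 = 469/206; q = (224·56 − 34·406)/412 = -315/103.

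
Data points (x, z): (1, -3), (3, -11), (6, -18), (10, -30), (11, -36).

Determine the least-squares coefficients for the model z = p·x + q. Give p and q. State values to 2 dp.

Forming AᵀA = [[267, 31]; [31, 5]] and Aᵀz = [-840, -98]ᵀ gives AᵀA·[p, q]ᵀ = Aᵀz.
Eliminating q: 5·(row 1) − 31·(row 2) gives 374·p = 5·(-840) − 31·(-98) = -1162, so p = -581/187.
Then q = ((-98) − 31·(-581/187))/5 = -63/187.

p = -3.11, q = -0.34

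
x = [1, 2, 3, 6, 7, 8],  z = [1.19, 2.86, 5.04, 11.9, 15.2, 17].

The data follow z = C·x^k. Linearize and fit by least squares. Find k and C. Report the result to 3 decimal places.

With ln zᵢ as the transformed response and ln xᵢ as the regressor:
AᵀA = [[13.0084, 7.6089]; [7.6089, 6]], rhs = [18.1295, 10.8732]ᵀ  (here Σln x = 7.6089, Σ(ln x)² = 13.0084, Σln z = 10.8732, Σln x·ln z = 18.1295).
Slope k = (n·Σln x·ln z − Σln x·Σln z)/(n·Σ(ln x)² − (Σln x)²) = (6·18.1295 − 7.6089·10.8732)/20.1558 = 1.29215; ln C = (Σln z − k·Σln x)/n = 0.17357, so C = exp(0.17357) = 1.18955.

k = 1.292, C = 1.190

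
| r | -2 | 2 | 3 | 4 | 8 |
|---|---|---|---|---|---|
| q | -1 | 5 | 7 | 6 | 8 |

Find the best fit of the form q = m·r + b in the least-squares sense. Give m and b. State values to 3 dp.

m = 0.885, b = 2.346

Setting ∂/∂m … = 0 gives: 97·m + 15·b = 121;  15·m + 5·b = 25.
(Σr·r = 97, Σr = 15, Σ1 = 5, Σr·q = 121, Σq = 25.)
Eliminating b: 5·(row 1) − 15·(row 2) gives 260·m = 5·121 − 15·25 = 230, so m = 23/26.
Then b = (25 − 15·(23/26))/5 = 61/26.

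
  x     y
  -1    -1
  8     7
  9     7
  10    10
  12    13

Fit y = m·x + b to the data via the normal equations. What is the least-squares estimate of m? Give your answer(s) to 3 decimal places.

Normal-equation sums: Σx·x = 390, Σx = 38, Σ1 = 5.
Moment sums: Σx·y = 376, Σy = 36.
So MᵀM·[m, b]ᵀ = Mᵀy: [[390, 38]; [38, 5]]·[m, b]ᵀ = [376, 36]ᵀ.
det = 390·5 − 38² = 506.
m = (376·5 − 38·36)/506 = 256/253; b = (390·36 − 38·376)/506 = -124/253.

m = 1.012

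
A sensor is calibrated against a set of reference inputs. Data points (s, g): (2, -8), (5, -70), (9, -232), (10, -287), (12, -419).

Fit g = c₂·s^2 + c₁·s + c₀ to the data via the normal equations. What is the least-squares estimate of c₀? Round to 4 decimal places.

Sums needed: Σs^2·s^2 = 37938, Σs^2·s = 3590, Σs^2 = 354, Σs·s = 354, Σs = 38, Σ1 = 5.
For Aᵀg: Σs^2·g = -109610, Σs·g = -10352, Σg = -1016.
AᵀA·[c₂, c₁, c₀]ᵀ = Aᵀg becomes [[37938, 3590, 354]; [3590, 354, 38]; [354, 38, 5]]·[c₂, c₁, c₀]ᵀ = [-109610, -10352, -1016]ᵀ.
Row-reducing yields c₂ = -112807/37696, c₁ = 35669/37696, c₀ = 3489/2356.

c₀ = 1.4809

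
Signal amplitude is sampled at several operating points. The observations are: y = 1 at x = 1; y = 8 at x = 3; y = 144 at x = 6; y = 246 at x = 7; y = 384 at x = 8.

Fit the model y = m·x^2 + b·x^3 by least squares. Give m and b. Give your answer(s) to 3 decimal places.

m = -2.008, b = 1.002

Normal-equation sums: Σx^2·x^2 = 7875, Σx^2·x^3 = 57595, Σx^3·x^3 = 427179.
Right-hand side: Σx^2·y = 41887, Σx^3·y = 312307.
Normal equations: [[7875, 57595]; [57595, 427179]]·[m, b]ᵀ = [41887, 312307]ᵀ.
Δ = 7875·427179 − 57595² = 46850600.
m = (41887·427179 − 57595·312307)/46850600 = -23518723/11712650; b = (7875·312307 − 57595·41887)/46850600 = 2346793/2342530.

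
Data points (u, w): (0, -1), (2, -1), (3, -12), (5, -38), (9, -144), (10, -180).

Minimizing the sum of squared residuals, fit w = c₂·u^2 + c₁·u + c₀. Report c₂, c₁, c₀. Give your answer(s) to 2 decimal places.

c₂ = -2.09, c₁ = 2.91, c₀ = -0.43

From the data, Σu^2·u^2 = 17283, Σu^2·u = 1889, Σu^2 = 219, Σu·u = 219, Σu = 29, Σ1 = 6.
For Aᵀw: Σu^2·w = -30726, Σu·w = -3324, Σw = -376.
AᵀA·[c₂, c₁, c₀]ᵀ = Aᵀw becomes [[17283, 1889, 219]; [1889, 219, 29]; [219, 29, 6]]·[c₂, c₁, c₀]ᵀ = [-30726, -3324, -376]ᵀ.
Inverting the 3×3 Gram matrix, [c₂, c₁, c₀]ᵀ = [-24283/11616, 11271/3872, -1259/2904]ᵀ.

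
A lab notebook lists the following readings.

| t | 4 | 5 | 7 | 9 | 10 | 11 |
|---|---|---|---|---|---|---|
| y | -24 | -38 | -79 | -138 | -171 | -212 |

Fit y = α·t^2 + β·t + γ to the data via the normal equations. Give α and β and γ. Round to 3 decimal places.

From the data, Σt^2·t^2 = 34484, Σt^2·t = 3592, Σt^2 = 392, Σt·t = 392, Σt = 46, Σ1 = 6.
For Xᵀy: Σt^2·y = -59135, Σt·y = -6123, Σy = -662.
So XᵀX·[α, β, γ]ᵀ = Xᵀy: [[34484, 3592, 392]; [3592, 392, 46]; [392, 46, 6]]·[α, β, γ]ᵀ = [-59135, -6123, -662]ᵀ.
Solving the 3×3 system (Gaussian elimination) gives α = -15229/7260, β = 307/66, γ = -10827/1210.

α = -2.098, β = 4.652, γ = -8.948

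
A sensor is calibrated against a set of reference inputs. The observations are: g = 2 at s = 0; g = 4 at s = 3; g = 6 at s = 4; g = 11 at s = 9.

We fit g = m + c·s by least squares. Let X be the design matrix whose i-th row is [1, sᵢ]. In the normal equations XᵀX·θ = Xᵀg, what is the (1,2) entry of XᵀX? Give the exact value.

Row 1 ↔ basis 1, column 2 ↔ basis s, so (XᵀX)_{1,2} = Σᵢ s = (1)·(0) + (1)·(3) + (1)·(4) + (1)·(9) = 16.

16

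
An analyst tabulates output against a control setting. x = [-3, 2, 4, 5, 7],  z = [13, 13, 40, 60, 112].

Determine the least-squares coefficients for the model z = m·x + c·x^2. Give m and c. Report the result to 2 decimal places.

m = 1.88, c = 2.02

The normal system AᵀA·[m, c]ᵀ = Aᵀz is [[103, 513]; [513, 3379]]·[m, c]ᵀ = [1231, 7797]ᵀ.
Eliminating c: 3379·(row 1) − 513·(row 2) gives 84868·m = 3379·1231 − 513·7797 = 159688, so m = 39922/21217.
Then c = (7797 − 513·(39922/21217))/3379 = 42897/21217.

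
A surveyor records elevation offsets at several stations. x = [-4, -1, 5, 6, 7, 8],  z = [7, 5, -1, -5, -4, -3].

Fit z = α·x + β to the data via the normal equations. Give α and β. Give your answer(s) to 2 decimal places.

AᵀA·[α, β]ᵀ = Aᵀz reads: 191·α + 21·β = -120;  21·α + 6·β = -1.
(Σx·x = 191, Σx = 21, Σ1 = 6, Σx·z = -120, Σz = -1.)
Δ = 191·6 − 21² = 705.
α = ((-120)·6 − 21·(-1))/705 = -233/235; β = (191·(-1) − 21·(-120))/705 = 2329/705.

α = -0.99, β = 3.30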